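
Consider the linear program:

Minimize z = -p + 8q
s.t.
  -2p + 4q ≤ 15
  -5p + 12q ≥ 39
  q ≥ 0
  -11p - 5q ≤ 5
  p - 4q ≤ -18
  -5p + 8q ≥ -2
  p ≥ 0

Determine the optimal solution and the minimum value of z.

At the optimal vertex, -2p + 4q = 15 and p - 4q = -18.
Solving simultaneously gives p = 3, q = 21/4.

p = 3, q = 21/4, minimum z = 39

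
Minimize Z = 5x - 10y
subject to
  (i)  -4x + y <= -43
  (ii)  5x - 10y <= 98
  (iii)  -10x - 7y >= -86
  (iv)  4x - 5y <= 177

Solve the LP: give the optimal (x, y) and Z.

x = 387/38, y = -43/19, minimum Z = 2795/38

Extreme points and Z = 5x - 10y:
  (332/35, -177/35) → Z = 98
  (387/38, -43/19) → Z = 2795/38
  (1546/135, -110/27) → Z = 98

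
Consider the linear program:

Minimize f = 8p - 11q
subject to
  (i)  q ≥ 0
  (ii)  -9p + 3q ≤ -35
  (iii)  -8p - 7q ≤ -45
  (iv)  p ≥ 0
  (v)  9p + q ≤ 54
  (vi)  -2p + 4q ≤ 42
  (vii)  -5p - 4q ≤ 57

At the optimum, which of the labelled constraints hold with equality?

Vertices and f = 8p - 11q:
  (45/8, 0) → f = 45
  (6, 0) → f = 48
  (380/87, 125/87) → f = 555/29
  (197/36, 19/4) → f = -305/36

The minimum is at (197/36, 19/4). Substituting into each constraint, equality holds for (ii) and (v); the remaining constraints have slack.

(ii) and (v)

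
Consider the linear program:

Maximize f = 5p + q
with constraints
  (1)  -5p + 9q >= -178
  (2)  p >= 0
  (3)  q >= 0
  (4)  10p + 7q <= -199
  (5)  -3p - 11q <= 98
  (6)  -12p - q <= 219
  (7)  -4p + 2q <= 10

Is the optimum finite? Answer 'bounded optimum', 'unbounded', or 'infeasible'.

infeasible

The boundaries -5p + 9q = -178 and q = 0 meet at (178/5, 0), but that point violates 10p + 7q ≤ -199. Every candidate vertex is excluded by some other constraint, so the feasible region is empty.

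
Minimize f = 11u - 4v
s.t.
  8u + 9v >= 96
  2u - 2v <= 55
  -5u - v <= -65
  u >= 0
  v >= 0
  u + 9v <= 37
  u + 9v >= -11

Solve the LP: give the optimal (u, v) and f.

u = 137/11, v = 30/11, minimum f = 1387/11

Vertices and f = 11u - 4v:
  (55/2, 0) → f = 605/2
  (569/20, 19/20) → f = 6183/20
  (13, 0) → f = 143
  (137/11, 30/11) → f = 1387/11

The optimum lies where -5u - v = -65 and u + 9v = 37.
Solving simultaneously gives u = 137/11, v = 30/11.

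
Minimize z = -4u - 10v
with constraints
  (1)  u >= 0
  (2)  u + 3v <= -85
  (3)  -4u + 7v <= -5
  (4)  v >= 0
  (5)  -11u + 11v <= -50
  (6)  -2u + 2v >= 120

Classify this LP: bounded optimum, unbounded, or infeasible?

infeasible

Constraints -11u + 11v ≤ -50 and -2u + 2v ≥ 120 have parallel boundaries but demand opposite sides — no point can satisfy both, so the region is empty.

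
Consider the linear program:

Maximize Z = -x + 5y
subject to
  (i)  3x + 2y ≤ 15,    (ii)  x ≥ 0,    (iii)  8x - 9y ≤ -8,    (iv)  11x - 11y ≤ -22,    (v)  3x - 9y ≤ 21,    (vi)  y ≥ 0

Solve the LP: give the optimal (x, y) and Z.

x = 0, y = 15/2, maximum Z = 75/2

The optimum lies where 3x + 2y = 15 and x = 0.
Solving simultaneously gives x = 0, y = 15/2.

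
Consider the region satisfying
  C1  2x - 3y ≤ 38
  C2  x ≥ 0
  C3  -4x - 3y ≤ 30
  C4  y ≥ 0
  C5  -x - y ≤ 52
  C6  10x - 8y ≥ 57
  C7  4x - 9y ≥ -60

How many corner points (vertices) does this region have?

4

The feasible vertices (each the meet of two boundaries and inside every other half-plane) are:
  (19, 0)
  (87, 136/3)
  (57/10, 0)
  (993/58, 414/29)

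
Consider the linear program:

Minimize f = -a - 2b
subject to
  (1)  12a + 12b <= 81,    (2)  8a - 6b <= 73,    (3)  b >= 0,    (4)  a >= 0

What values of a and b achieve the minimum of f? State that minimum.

Feasible corners and f = -a - 2b:
  (27/4, 0) → f = -27/4
  (0, 27/4) → f = -27/2
  (0, 0) → f = 0

The binding constraints are 12a + 12b = 81 and a = 0.
Solving simultaneously gives a = 0, b = 27/4.

a = 0, b = 27/4, minimum f = -27/2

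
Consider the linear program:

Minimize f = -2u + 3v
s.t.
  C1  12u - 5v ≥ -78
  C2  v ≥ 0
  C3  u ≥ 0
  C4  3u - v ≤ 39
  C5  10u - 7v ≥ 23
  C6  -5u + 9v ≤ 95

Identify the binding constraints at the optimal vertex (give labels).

C2 and C4

Feasible corners and f = -2u + 3v:
  (13, 0) → f = -26
  (23/10, 0) → f = -23/5
  (223/11, 240/11) → f = 274/11
  (872/55, 213/11) → f = 1451/55

The minimum is at (13, 0). Substituting into each constraint, equality holds for C2 and C4; the remaining constraints have slack.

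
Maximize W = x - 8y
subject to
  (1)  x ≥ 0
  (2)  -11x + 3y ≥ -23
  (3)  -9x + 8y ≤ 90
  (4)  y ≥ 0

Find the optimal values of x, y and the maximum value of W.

x = 23/11, y = 0, maximum W = 23/11

Feasible corners and W = x - 8y:
  (0, 45/4) → W = -90
  (0, 0) → W = 0
  (454/61, 1197/61) → W = -9122/61
  (23/11, 0) → W = 23/11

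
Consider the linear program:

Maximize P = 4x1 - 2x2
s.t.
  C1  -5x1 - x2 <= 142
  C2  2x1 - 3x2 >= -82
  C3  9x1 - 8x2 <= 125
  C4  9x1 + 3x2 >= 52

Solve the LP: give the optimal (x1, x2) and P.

Feasible corners and P = 4x1 - 2x2:
  (1031/11, 988/11) → P = 2148/11
  (-30/11, 842/33) → P = -2044/33
  (791/99, -73/11) → P = 4478/99

x1 = 1031/11, x2 = 988/11, maximum P = 2148/11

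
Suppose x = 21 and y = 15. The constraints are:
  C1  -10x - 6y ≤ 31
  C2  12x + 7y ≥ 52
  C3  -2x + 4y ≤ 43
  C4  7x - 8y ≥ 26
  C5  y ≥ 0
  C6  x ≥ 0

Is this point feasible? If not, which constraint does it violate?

feasible

C1: -300 ≤ 31 ✓
C2: 357 ≥ 52 ✓
C3: 18 ≤ 43 ✓
C4: 27 ≥ 26 ✓
C5: 15 ≥ 0 ✓
C6: 21 ≥ 0 ✓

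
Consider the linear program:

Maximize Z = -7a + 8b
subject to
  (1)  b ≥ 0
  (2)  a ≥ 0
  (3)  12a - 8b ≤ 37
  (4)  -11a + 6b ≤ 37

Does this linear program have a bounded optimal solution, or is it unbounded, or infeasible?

From the feasible point (0, 0), moving in the direction (6, 11) keeps every constraint satisfied while Z increases without bound.

unbounded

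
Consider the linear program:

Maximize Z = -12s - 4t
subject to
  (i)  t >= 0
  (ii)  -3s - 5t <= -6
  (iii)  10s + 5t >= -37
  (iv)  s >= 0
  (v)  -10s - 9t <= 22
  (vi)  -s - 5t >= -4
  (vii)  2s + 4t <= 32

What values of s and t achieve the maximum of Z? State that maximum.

At the optimal vertex, -3s - 5t = -6 and -s - 5t = -4.
Solving simultaneously gives s = 1, t = 3/5.

s = 1, t = 3/5, maximum Z = -72/5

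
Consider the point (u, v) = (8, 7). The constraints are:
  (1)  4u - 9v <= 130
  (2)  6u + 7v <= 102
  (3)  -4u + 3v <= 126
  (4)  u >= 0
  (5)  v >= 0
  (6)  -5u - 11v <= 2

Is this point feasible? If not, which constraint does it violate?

feasible

(1): -31 ≤ 130 ✓
(2): 97 ≤ 102 ✓
(3): -11 ≤ 126 ✓
(4): 8 ≥ 0 ✓
(5): 7 ≥ 0 ✓
(6): -117 ≤ 2 ✓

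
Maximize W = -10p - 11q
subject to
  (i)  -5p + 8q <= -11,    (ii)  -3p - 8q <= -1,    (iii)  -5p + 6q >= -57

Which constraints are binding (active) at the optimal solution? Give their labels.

(i) and (ii)

Extreme points and W = -10p - 11q:
  (3/2, -7/16) → W = -163/16
  (39, 23) → W = -643
  (231/29, -83/29) → W = -1397/29

The maximum is at (3/2, -7/16). Substituting into each constraint, equality holds for (i) and (ii); the remaining constraints have slack.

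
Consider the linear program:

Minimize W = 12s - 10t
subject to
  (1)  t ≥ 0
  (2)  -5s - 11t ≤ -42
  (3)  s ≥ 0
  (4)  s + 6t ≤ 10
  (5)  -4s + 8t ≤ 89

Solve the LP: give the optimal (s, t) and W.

s = 142/19, t = 8/19, minimum W = 1624/19

Feasible corners and W = 12s - 10t:
  (42/5, 0) → W = 504/5
  (10, 0) → W = 120
  (142/19, 8/19) → W = 1624/19

The binding constraints are -5s - 11t = -42 and s + 6t = 10.
Solving simultaneously gives s = 142/19, t = 8/19.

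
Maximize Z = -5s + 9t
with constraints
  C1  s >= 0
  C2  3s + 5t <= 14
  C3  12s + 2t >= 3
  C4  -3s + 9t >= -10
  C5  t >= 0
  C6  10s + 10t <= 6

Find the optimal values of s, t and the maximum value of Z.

s = 9/50, t = 21/50, maximum Z = 72/25

Corner points and Z = -5s + 9t:
  (1/4, 0) → Z = -5/4
  (9/50, 21/50) → Z = 72/25
  (3/5, 0) → Z = -3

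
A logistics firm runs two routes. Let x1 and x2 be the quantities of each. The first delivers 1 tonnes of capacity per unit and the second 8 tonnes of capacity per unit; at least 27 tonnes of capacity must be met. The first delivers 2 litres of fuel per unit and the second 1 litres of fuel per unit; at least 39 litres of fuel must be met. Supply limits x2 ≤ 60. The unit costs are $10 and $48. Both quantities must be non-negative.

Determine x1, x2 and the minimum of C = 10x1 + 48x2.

x1 = 19, x2 = 1, minimum C = 238

The feasible region is unbounded (it extends along (1, 0)), but C strictly increases along every unbounded feasible direction, so there is no improving ray and the minimum is attained at a vertex.

The binding constraints are x1 + 8x2 = 27 and 2x1 + x2 = 39.
Solving simultaneously gives x1 = 19, x2 = 1.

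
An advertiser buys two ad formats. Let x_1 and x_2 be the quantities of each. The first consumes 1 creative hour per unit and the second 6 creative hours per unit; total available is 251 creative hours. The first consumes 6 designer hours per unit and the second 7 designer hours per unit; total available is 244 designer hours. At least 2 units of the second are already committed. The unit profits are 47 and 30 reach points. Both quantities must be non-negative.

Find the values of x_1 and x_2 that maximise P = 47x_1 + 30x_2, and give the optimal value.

Extreme points and P = 47x_1 + 30x_2:
  (0, 244/7) → P = 7320/7
  (0, 2) → P = 60
  (115/3, 2) → P = 5585/3

The binding constraints are 6x_1 + 7x_2 = 244 and x_2 = 2.
Solving simultaneously gives x_1 = 115/3, x_2 = 2.

x_1 = 115/3, x_2 = 2, maximum P = 5585/3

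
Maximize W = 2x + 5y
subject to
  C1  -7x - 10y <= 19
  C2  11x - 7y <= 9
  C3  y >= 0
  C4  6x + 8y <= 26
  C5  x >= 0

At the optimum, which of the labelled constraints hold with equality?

Vertices and W = 2x + 5y:
  (9/11, 0) → W = 18/11
  (127/65, 116/65) → W = 834/65
  (0, 0) → W = 0
  (0, 13/4) → W = 65/4

The maximum is at (0, 13/4). Substituting into each constraint, equality holds for C4 and C5; the remaining constraints have slack.

C4 and C5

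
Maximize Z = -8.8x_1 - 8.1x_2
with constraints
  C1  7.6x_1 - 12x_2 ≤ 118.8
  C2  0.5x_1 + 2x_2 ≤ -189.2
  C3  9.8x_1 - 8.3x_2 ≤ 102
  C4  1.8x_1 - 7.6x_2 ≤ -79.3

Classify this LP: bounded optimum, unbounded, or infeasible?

From the feasible point (-39913/185, -30091/740), moving in the direction (-7.6, -1.8) keeps every constraint satisfied while Z increases without bound.

unbounded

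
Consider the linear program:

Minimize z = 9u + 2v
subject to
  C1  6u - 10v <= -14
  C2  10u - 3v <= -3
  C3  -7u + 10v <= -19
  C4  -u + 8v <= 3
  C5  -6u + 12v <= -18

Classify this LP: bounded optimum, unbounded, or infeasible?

The boundaries 6u - 10v = -14 and -6u + 12v = -18 meet at (-29, -16), but that point violates -7u + 10v ≤ -19. Every candidate vertex is excluded by some other constraint, so the feasible region is empty.

infeasible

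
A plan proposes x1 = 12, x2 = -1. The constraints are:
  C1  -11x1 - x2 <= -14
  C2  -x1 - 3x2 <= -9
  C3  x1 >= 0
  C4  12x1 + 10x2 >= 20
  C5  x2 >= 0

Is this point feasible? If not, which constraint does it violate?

Constraint C5: x2 = -1, which is not ≥ 0. All other constraints are satisfied.

not feasible — violates C5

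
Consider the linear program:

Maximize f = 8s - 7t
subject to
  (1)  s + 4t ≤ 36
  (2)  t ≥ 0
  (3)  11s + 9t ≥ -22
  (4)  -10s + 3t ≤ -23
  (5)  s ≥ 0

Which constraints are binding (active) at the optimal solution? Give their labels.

Extreme points and f = 8s - 7t:
  (36, 0) → f = 288
  (200/43, 337/43) → f = -759/43
  (23/10, 0) → f = 92/5

The maximum is at (36, 0). Substituting into each constraint, equality holds for (1) and (2); the remaining constraints have slack.

(1) and (2)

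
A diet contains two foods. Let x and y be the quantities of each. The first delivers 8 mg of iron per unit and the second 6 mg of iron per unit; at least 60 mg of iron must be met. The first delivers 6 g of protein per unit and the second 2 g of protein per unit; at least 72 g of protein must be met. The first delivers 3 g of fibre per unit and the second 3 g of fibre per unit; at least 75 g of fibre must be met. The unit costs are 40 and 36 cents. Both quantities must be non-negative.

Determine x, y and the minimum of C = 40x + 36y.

x = 11/2, y = 39/2, minimum C = 922

Feasible corners and C = 40x + 36y:
  (0, 36) → C = 1296
  (25, 0) → C = 1000
  (11/2, 39/2) → C = 922
The feasible region is unbounded (it extends along (0, 1), (1, 0)), but C strictly increases along every unbounded feasible direction, so there is no improving ray and the minimum is attained at a vertex.

The binding constraints are 6x + 2y = 72 and 3x + 3y = 75.
Solving simultaneously gives x = 11/2, y = 39/2.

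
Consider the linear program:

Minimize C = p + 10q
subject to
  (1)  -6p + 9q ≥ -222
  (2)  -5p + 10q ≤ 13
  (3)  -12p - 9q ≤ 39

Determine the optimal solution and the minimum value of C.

p = 61/6, q = -161/9, minimum C = -3037/18

Extreme points and C = p + 10q:
  (779/5, 396/5) → C = 4739/5
  (61/6, -161/9) → C = -3037/18
  (-169/55, -13/55) → C = -299/55

The optimum lies where -6p + 9q = -222 and -12p - 9q = 39.
Solving simultaneously gives p = 61/6, q = -161/9.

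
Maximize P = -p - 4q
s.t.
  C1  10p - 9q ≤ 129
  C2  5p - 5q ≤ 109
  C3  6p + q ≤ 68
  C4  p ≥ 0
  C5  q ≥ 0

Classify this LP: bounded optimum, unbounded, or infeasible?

bounded optimum

Vertices and P = -p - 4q:
  (0, 68) → P = -272
  (34/3, 0) → P = -34/3
  (0, 0) → P = 0
The feasible region has finitely many vertices and no improving ray; the maximum is 0 at (0, 0).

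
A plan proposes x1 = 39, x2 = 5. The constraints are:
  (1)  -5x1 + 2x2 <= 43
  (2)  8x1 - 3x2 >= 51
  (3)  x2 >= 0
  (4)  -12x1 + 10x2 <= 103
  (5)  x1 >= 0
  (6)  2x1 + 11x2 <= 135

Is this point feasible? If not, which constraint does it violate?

(1): -185 ≤ 43 ✓
(2): 297 ≥ 51 ✓
(3): 5 ≥ 0 ✓
(4): -418 ≤ 103 ✓
(5): 39 ≥ 0 ✓
(6): 133 ≤ 135 ✓

feasible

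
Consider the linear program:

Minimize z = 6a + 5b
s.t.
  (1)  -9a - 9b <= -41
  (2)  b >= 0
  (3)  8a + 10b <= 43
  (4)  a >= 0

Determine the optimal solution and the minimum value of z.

Corner points and z = 6a + 5b:
  (41/9, 0) → z = 82/3
  (23/18, 59/18) → z = 433/18
  (43/8, 0) → z = 129/4

At the optimal vertex, -9a - 9b = -41 and 8a + 10b = 43.
Solving simultaneously gives a = 23/18, b = 59/18.

a = 23/18, b = 59/18, minimum z = 433/18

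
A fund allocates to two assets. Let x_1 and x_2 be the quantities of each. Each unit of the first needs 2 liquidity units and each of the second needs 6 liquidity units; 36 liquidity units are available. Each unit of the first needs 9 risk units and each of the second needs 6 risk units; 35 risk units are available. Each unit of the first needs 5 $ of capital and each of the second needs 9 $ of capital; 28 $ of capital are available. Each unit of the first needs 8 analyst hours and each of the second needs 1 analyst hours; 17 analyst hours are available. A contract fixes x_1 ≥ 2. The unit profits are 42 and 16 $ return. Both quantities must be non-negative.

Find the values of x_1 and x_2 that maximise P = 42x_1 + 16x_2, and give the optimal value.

x_1 = 2, x_2 = 1, maximum P = 100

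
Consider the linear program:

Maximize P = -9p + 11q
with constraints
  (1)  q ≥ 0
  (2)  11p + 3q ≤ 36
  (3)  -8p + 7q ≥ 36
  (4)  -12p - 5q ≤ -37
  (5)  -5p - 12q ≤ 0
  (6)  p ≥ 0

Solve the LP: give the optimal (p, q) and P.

Extreme points and P = -9p + 11q:
  (144/101, 684/101) → P = 6228/101
  (0, 12) → P = 132
  (79/124, 182/31) → P = 7297/124
  (0, 37/5) → P = 407/5

The optimum lies where 11p + 3q = 36 and p = 0.
Solving simultaneously gives p = 0, q = 12.

p = 0, q = 12, maximum P = 132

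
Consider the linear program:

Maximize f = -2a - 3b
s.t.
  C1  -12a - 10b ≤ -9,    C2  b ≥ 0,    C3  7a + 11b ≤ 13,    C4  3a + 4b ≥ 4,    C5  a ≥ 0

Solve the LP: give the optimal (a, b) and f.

Feasible corners and f = -2a - 3b:
  (13/7, 0) → f = -26/7
  (4/3, 0) → f = -8/3
  (0, 13/11) → f = -39/11
  (0, 1) → f = -3

a = 4/3, b = 0, maximum f = -8/3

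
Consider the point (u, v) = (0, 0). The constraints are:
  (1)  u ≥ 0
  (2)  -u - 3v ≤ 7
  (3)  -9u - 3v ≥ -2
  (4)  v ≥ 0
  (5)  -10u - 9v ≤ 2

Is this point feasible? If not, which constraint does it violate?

feasible

(1): 0 ≥ 0 ✓
(2): 0 ≤ 7 ✓
(3): 0 ≥ -2 ✓
(4): 0 ≥ 0 ✓
(5): 0 ≤ 2 ✓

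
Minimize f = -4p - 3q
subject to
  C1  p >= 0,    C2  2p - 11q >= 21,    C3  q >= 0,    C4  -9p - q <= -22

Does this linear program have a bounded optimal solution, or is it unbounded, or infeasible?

unbounded

From the feasible point (21/2, 0), moving in the direction (11, 2) keeps every constraint satisfied while f decreases without bound.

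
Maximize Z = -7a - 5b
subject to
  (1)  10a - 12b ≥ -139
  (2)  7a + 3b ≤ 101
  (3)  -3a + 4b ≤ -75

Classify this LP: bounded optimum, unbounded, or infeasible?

From the feasible point (-364, -1167/4), moving in the direction (-12, -10) keeps every constraint satisfied while Z increases without bound.

unbounded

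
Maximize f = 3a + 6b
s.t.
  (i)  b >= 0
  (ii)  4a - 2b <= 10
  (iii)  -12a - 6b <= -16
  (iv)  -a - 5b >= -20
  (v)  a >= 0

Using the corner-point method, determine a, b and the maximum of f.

a = 45/11, b = 35/11, maximum f = 345/11

Feasible corners and f = 3a + 6b:
  (5/2, 0) → f = 15/2
  (4/3, 0) → f = 4
  (45/11, 35/11) → f = 345/11
  (0, 8/3) → f = 16
  (0, 4) → f = 24

The binding constraints are 4a - 2b = 10 and -a - 5b = -20.
Solving simultaneously gives a = 45/11, b = 35/11.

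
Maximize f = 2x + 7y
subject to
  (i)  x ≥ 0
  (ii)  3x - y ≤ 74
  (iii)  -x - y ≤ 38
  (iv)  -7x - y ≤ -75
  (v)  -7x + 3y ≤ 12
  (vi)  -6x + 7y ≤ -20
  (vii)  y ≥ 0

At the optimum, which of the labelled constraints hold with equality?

Extreme points and f = 2x + 7y:
  (166/5, 128/5) → f = 1228/5
  (74/3, 0) → f = 148/3
  (109/11, 62/11) → f = 652/11
  (75/7, 0) → f = 150/7

The maximum is at (166/5, 128/5). Substituting into each constraint, equality holds for (ii) and (vi); the remaining constraints have slack.

(ii) and (vi)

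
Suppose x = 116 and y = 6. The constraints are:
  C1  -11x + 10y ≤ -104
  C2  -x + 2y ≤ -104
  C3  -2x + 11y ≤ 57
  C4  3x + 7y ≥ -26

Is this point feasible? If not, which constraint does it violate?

feasible

C1: -1216 ≤ -104 ✓
C2: -104 ≤ -104 ✓
C3: -166 ≤ 57 ✓
C4: 390 ≥ -26 ✓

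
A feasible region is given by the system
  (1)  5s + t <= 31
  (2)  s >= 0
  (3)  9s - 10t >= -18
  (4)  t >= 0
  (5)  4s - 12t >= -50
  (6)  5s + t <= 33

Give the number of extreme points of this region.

The feasible vertices (each the meet of two boundaries and inside every other half-plane) are:
  (31/5, 0)
  (161/32, 187/32)
  (0, 9/5)
  (0, 0)
  (71/17, 189/34)

5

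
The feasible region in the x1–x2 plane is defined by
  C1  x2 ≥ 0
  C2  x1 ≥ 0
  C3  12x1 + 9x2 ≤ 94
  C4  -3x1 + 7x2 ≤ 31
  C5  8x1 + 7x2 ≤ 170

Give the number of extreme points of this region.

Pairwise boundary intersections that survive every other constraint:
  (0, 0)
  (47/6, 0)
  (0, 31/7)
  (379/111, 218/37)

4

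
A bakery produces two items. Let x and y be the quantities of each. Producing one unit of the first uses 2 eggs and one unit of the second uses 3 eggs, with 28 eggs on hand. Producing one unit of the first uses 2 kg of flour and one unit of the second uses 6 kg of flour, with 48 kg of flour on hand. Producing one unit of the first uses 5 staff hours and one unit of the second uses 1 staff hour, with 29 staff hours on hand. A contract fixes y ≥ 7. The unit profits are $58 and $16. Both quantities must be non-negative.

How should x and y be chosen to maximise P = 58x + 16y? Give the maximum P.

x = 3, y = 7, maximum P = 286

Extreme points and P = 58x + 16y:
  (0, 8) → P = 128
  (0, 7) → P = 112
  (3, 7) → P = 286

The binding constraints are 2x + 6y = 48 and y = 7.
Solving simultaneously gives x = 3, y = 7.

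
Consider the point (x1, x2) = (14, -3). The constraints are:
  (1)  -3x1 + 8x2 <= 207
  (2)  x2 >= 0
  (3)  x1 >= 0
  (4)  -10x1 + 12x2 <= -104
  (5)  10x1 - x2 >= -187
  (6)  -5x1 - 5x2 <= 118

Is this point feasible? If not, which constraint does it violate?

not feasible — violates (2)

Constraint (2): x2 = -3, which is not ≥ 0. All other constraints are satisfied.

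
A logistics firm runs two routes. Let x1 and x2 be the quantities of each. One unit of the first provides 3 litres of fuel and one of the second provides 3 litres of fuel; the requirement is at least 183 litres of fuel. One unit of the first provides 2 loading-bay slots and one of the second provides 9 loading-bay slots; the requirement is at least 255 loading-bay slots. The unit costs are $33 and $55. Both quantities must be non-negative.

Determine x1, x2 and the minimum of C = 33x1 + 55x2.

x1 = 42, x2 = 19, minimum C = 2431

Feasible corners and C = 33x1 + 55x2:
  (0, 61) → C = 3355
  (255/2, 0) → C = 8415/2
  (42, 19) → C = 2431
The feasible region is unbounded (it extends along (0, 1), (1, 0)), but C strictly increases along every unbounded feasible direction, so there is no improving ray and the minimum is attained at a vertex.

At the optimal vertex, 3x1 + 3x2 = 183 and 2x1 + 9x2 = 255.
Solving simultaneously gives x1 = 42, x2 = 19.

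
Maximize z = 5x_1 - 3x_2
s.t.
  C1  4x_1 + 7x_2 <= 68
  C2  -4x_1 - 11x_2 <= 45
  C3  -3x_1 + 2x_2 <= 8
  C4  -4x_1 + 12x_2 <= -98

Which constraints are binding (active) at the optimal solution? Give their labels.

C1 and C2

Vertices and z = 5x_1 - 3x_2:
  (1063/16, -113/4) → z = 6671/16
  (751/38, -30/19) → z = 3935/38
  (269/46, -143/23) → z = 2203/46

The maximum is at (1063/16, -113/4). Substituting into each constraint, equality holds for C1 and C2; the remaining constraints have slack.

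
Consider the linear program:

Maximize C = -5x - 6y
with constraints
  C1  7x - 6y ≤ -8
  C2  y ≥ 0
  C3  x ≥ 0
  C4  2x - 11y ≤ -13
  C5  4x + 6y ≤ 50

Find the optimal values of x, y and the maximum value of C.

Extreme points and C = -5x - 6y:
  (0, 4/3) → C = -8
  (42/11, 191/33) → C = -592/11
  (0, 25/3) → C = -50

The binding constraints are 7x - 6y = -8 and x = 0.
Solving simultaneously gives x = 0, y = 4/3.

x = 0, y = 4/3, maximum C = -8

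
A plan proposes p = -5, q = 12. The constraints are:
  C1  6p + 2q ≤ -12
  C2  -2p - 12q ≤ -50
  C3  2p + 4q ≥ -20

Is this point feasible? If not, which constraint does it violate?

Constraint C1: 6p + 2q = -6, which is not ≤ -12. All other constraints are satisfied.

not feasible — violates C1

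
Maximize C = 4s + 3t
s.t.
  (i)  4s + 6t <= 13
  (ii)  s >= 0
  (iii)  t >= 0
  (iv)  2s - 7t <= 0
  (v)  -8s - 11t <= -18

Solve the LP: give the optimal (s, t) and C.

s = 91/40, t = 13/20, maximum C = 221/20

The optimum lies where 4s + 6t = 13 and 2s - 7t = 0.
Solving simultaneously gives s = 91/40, t = 13/20.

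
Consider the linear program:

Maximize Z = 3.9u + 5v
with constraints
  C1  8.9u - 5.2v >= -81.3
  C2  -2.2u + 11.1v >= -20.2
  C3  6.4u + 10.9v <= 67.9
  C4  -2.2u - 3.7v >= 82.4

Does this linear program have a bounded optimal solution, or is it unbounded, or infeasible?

infeasible

The boundaries 8.9u - 5.2v = -81.3 and -2.2u + 11.1v = -20.2 meet at (-100747/8735, -35864/8735), but that point violates -2.2u - 3.7v ≥ 82.4. Every candidate vertex is excluded by some other constraint, so the feasible region is empty.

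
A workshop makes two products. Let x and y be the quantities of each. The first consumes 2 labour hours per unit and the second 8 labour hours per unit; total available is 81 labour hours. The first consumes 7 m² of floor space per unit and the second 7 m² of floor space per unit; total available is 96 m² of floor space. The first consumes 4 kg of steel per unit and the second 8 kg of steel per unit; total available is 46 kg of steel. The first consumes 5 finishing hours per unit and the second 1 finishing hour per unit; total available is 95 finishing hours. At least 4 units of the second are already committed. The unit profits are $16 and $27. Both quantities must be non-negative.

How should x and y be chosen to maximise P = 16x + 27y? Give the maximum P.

x = 7/2, y = 4, maximum P = 164

Vertices and P = 16x + 27y:
  (0, 23/4) → P = 621/4
  (0, 4) → P = 108
  (7/2, 4) → P = 164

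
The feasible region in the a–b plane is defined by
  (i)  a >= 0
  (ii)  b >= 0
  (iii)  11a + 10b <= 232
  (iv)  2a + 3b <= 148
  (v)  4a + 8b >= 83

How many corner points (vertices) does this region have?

Of the 10 pairwise boundary intersections, those satisfying every inequality are:
  (0, 116/5)
  (0, 83/8)
  (232/11, 0)
  (83/4, 0)

4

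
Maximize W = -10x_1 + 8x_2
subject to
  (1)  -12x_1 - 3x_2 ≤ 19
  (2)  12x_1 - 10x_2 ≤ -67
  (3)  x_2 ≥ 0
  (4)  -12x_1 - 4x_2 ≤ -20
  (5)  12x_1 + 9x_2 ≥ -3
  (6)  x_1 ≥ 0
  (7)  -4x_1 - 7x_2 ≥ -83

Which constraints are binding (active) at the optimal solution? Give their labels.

(6) and (7)

Feasible corners and W = -10x_1 + 8x_2:
  (0, 67/10) → W = 268/5
  (361/124, 316/31) → W = 3251/62
  (0, 83/7) → W = 664/7

The maximum is at (0, 83/7). Substituting into each constraint, equality holds for (6) and (7); the remaining constraints have slack.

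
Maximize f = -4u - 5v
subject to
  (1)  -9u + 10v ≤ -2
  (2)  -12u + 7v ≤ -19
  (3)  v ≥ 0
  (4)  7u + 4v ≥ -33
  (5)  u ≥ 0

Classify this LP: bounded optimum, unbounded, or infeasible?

bounded optimum

Feasible corners and f = -4u - 5v:
  (176/57, 49/19) → f = -1439/57
  (19/12, 0) → f = -19/3
The feasible region has finitely many vertices and no improving ray; the maximum is -19/3 at (19/12, 0).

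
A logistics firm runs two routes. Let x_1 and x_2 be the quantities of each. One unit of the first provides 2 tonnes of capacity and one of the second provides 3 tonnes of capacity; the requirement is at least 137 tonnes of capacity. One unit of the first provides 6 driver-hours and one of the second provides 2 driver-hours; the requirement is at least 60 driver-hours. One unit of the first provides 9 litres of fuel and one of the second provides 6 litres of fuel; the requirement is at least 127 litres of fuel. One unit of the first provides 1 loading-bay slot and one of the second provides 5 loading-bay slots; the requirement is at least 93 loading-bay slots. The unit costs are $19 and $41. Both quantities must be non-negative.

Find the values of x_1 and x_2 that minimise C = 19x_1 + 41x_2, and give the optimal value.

x_1 = 58, x_2 = 7, minimum C = 1389

Extreme points and C = 19x_1 + 41x_2:
  (0, 137/3) → C = 5617/3
  (93, 0) → C = 1767
  (58, 7) → C = 1389
The feasible region is unbounded (it extends along (0, 1), (1, 0)), but C strictly increases along every unbounded feasible direction, so there is no improving ray and the minimum is attained at a vertex.

The optimum lies where 2x_1 + 3x_2 = 137 and x_1 + 5x_2 = 93.
Solving simultaneously gives x_1 = 58, x_2 = 7.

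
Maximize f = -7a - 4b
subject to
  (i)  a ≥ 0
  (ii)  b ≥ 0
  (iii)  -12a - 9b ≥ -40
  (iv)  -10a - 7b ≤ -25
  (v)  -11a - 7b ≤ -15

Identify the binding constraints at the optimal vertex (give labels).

(i) and (iv)

Feasible corners and f = -7a - 4b:
  (0, 40/9) → f = -160/9
  (0, 25/7) → f = -100/7
  (10/3, 0) → f = -70/3
  (5/2, 0) → f = -35/2

The maximum is at (0, 25/7). Substituting into each constraint, equality holds for (i) and (iv); the remaining constraints have slack.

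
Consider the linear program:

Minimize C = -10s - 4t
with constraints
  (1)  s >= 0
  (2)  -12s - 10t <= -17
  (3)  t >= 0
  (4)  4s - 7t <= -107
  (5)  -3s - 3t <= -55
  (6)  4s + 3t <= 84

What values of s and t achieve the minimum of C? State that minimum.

Vertices and C = -10s - 4t:
  (0, 55/3) → C = -220/3
  (0, 28) → C = -112
  (64/33, 541/33) → C = -2804/33
  (267/40, 191/10) → C = -2863/20

At the optimal vertex, 4s - 7t = -107 and 4s + 3t = 84.
Solving simultaneously gives s = 267/40, t = 191/10.

s = 267/40, t = 191/10, minimum C = -2863/20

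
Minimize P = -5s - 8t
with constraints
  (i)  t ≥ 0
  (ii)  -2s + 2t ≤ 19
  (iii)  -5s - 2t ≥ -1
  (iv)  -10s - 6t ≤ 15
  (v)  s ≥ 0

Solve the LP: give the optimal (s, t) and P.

s = 0, t = 1/2, minimum P = -4

Extreme points and P = -5s - 8t:
  (1/5, 0) → P = -1
  (0, 0) → P = 0
  (0, 1/2) → P = -4

The optimum lies where -5s - 2t = -1 and s = 0.
Solving simultaneously gives s = 0, t = 1/2.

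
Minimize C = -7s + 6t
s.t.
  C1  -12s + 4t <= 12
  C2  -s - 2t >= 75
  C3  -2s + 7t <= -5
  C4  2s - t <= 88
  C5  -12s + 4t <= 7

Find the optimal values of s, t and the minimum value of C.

s = -359/4, t = -535/2, minimum C = -3907/4

Corner points and C = -7s + 6t:
  (101/5, -238/5) → C = -427
  (-157/14, -893/28) → C = -790/7
  (-359/4, -535/2) → C = -3907/4

The optimum lies where 2s - t = 88 and -12s + 4t = 7.
Solving simultaneously gives s = -359/4, t = -535/2.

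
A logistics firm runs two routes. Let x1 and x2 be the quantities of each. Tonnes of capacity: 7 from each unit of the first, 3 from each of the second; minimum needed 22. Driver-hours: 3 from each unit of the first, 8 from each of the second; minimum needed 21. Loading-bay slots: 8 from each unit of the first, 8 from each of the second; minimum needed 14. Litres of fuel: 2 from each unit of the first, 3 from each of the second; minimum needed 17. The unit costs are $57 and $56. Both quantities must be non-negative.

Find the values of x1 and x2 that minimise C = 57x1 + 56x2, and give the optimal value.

The feasible region is unbounded (it extends along (0, 1), (1, 0)), but C strictly increases along every unbounded feasible direction, so there is no improving ray and the minimum is attained at a vertex.

The optimum lies where 7x1 + 3x2 = 22 and 2x1 + 3x2 = 17.
Solving simultaneously gives x1 = 1, x2 = 5.

x1 = 1, x2 = 5, minimum C = 337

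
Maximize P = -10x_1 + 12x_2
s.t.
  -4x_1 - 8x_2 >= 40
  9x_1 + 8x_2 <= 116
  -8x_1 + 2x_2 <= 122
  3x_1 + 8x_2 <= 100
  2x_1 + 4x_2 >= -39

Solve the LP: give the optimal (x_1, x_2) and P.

Feasible corners and P = -10x_1 + 12x_2:
  (156/5, -103/5) → P = -2796/5
  (-44/3, 7/3) → P = 524/3
  (194/5, -583/20) → P = -3689/5
  (-283/18, -17/9) → P = 1211/9

x_1 = -44/3, x_2 = 7/3, maximum P = 524/3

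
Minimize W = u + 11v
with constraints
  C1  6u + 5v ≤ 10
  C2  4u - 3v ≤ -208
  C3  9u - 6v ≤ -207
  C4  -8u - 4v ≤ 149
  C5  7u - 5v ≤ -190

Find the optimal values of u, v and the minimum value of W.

Extreme points and W = u + 11v:
  (-505/19, 644/19) → W = 6579/19
  (-785/16, 487/8) → W = 9929/16
  (-1279/40, 267/10) → W = 10469/40

The optimum lies where 4u - 3v = -208 and -8u - 4v = 149.
Solving simultaneously gives u = -1279/40, v = 267/10.

u = -1279/40, v = 267/10, minimum W = 10469/40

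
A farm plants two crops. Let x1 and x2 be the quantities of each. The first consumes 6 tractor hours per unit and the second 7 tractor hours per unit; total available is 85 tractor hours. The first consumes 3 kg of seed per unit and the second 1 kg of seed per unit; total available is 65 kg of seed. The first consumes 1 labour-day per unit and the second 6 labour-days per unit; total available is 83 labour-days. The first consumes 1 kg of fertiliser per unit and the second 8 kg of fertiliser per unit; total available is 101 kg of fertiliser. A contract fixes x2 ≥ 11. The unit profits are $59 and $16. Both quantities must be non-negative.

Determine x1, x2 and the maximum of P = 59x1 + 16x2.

Extreme points and P = 59x1 + 16x2:
  (0, 85/7) → P = 1360/7
  (0, 11) → P = 176
  (4/3, 11) → P = 764/3

x1 = 4/3, x2 = 11, maximum P = 764/3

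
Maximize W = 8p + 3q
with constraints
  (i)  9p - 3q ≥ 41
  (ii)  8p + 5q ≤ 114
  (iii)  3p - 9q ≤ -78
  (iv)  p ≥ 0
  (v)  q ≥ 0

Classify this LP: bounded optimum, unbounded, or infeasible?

infeasible

The boundaries 9p - 3q = 41 and 8p + 5q = 114 meet at (547/69, 698/69), but that point violates 3p - 9q ≤ -78. Every candidate vertex is excluded by some other constraint, so the feasible region is empty.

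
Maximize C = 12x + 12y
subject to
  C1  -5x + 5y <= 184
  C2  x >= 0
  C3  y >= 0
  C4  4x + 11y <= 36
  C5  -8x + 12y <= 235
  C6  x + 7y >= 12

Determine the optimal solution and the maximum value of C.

x = 120/17, y = 12/17, maximum C = 1584/17

Corner points and C = 12x + 12y:
  (0, 36/11) → C = 432/11
  (0, 12/7) → C = 144/7
  (120/17, 12/17) → C = 1584/17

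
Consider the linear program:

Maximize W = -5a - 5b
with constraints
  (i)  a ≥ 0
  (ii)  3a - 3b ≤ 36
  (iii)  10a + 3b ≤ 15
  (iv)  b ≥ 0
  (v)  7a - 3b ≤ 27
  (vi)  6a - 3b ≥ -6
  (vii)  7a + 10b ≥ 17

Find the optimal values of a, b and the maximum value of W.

a = 0, b = 17/10, maximum W = -17/2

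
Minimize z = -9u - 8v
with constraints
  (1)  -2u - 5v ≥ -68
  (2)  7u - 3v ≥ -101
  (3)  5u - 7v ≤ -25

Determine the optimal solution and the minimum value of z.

u = 9, v = 10, minimum z = -161

Extreme points and z = -9u - 8v:
  (-301/41, 678/41) → z = -2715/41
  (9, 10) → z = -161
  (-316/17, -165/17) → z = 4164/17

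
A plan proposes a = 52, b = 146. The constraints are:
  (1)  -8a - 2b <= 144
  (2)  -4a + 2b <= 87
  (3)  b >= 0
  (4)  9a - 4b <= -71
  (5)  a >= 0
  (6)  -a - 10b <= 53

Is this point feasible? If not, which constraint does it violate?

feasible

(1): -708 ≤ 144 ✓
(2): 84 ≤ 87 ✓
(3): 146 ≥ 0 ✓
(4): -116 ≤ -71 ✓
(5): 52 ≥ 0 ✓
(6): -1512 ≤ 53 ✓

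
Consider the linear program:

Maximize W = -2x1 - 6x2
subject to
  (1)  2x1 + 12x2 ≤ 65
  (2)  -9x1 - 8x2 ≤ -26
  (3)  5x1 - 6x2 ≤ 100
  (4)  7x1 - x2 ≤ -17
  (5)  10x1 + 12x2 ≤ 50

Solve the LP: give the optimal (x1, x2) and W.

x1 = -22/13, x2 = 67/13, maximum W = -358/13

The binding constraints are -9x1 - 8x2 = -26 and 7x1 - x2 = -17.
Solving simultaneously gives x1 = -22/13, x2 = 67/13.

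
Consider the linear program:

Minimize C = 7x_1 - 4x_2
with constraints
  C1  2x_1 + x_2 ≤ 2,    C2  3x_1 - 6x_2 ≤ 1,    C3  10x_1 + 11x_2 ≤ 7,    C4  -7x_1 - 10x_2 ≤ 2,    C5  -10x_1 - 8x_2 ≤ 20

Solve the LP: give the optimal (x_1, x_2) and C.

Extreme points and C = 7x_1 - 4x_2:
  (53/93, 11/93) → C = 109/31
  (-1/36, -13/72) → C = 19/36
  (-46/5, 9) → C = -502/5
  (-46/11, 30/11) → C = -442/11

The optimum lies where 10x_1 + 11x_2 = 7 and -10x_1 - 8x_2 = 20.
Solving simultaneously gives x_1 = -46/5, x_2 = 9.

x_1 = -46/5, x_2 = 9, minimum C = -502/5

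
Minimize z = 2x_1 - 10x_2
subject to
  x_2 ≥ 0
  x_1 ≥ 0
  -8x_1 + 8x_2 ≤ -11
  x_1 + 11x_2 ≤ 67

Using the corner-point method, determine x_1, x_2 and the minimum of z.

Corner points and z = 2x_1 - 10x_2:
  (11/8, 0) → z = 11/4
  (67, 0) → z = 134
  (219/32, 175/32) → z = -41

At the optimal vertex, -8x_1 + 8x_2 = -11 and x_1 + 11x_2 = 67.
Solving simultaneously gives x_1 = 219/32, x_2 = 175/32.

x_1 = 219/32, x_2 = 175/32, minimum z = -41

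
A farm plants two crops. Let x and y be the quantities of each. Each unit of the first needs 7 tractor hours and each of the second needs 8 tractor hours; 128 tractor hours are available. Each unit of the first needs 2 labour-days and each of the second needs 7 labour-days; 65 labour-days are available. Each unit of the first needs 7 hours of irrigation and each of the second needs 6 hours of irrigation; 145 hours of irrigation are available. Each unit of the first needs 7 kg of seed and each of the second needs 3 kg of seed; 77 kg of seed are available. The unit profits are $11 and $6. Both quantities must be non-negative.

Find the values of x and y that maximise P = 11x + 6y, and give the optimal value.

x = 8, y = 7, maximum P = 130

Feasible corners and P = 11x + 6y:
  (0, 0) → P = 0
  (0, 65/7) → P = 390/7
  (11, 0) → P = 121
  (8, 7) → P = 130

At the optimal vertex, 2x + 7y = 65 and 7x + 3y = 77.
Solving simultaneously gives x = 8, y = 7.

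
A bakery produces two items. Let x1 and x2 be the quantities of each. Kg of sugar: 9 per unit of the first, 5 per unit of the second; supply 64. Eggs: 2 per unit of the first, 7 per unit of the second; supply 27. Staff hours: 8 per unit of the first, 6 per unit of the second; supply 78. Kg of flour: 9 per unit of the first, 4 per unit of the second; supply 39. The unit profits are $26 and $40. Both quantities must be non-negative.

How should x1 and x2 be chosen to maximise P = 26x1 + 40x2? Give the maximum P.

x1 = 3, x2 = 3, maximum P = 198

Extreme points and P = 26x1 + 40x2:
  (0, 0) → P = 0
  (0, 27/7) → P = 1080/7
  (13/3, 0) → P = 338/3
  (3, 3) → P = 198

The binding constraints are 2x1 + 7x2 = 27 and 9x1 + 4x2 = 39.
Solving simultaneously gives x1 = 3, x2 = 3.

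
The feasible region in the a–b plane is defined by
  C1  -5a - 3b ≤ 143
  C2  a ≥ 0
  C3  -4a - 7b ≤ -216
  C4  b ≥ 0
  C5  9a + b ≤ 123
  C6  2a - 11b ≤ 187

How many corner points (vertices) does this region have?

3

The feasible vertices (each the meet of two boundaries and inside every other half-plane) are:
  (0, 216/7)
  (0, 123)
  (645/59, 1452/59)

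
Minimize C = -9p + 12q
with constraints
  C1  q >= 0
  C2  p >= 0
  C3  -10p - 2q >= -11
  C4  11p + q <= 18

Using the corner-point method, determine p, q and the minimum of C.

Vertices and C = -9p + 12q:
  (0, 0) → C = 0
  (11/10, 0) → C = -99/10
  (0, 11/2) → C = 66

The optimum lies where q = 0 and -10p - 2q = -11.
Solving simultaneously gives p = 11/10, q = 0.

p = 11/10, q = 0, minimum C = -99/10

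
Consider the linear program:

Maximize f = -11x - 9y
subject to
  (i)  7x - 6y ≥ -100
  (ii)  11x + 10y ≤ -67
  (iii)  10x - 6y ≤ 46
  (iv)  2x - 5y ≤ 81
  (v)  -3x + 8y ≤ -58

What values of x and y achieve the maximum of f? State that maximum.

Feasible corners and f = -11x - 9y:
  (-986/23, -767/23) → f = 17749/23
  (-574/19, -353/19) → f = 9491/19
  (-128/19, -359/19) → f = 4639/19
  (10/31, -221/31) → f = 1879/31

The binding constraints are 7x - 6y = -100 and 2x - 5y = 81.
Solving simultaneously gives x = -986/23, y = -767/23.

x = -986/23, y = -767/23, maximum f = 17749/23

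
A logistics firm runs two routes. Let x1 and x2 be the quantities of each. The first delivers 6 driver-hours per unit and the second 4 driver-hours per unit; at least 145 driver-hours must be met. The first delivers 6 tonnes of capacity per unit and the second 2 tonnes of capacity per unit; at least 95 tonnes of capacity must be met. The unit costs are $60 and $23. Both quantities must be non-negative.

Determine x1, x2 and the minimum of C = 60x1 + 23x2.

x1 = 15/2, x2 = 25, minimum C = 1025

Feasible corners and C = 60x1 + 23x2:
  (0, 95/2) → C = 2185/2
  (145/6, 0) → C = 1450
  (15/2, 25) → C = 1025
The feasible region is unbounded (it extends along (0, 1), (1, 0)), but C strictly increases along every unbounded feasible direction, so there is no improving ray and the minimum is attained at a vertex.

The binding constraints are 6x1 + 4x2 = 145 and 6x1 + 2x2 = 95.
Solving simultaneously gives x1 = 15/2, x2 = 25.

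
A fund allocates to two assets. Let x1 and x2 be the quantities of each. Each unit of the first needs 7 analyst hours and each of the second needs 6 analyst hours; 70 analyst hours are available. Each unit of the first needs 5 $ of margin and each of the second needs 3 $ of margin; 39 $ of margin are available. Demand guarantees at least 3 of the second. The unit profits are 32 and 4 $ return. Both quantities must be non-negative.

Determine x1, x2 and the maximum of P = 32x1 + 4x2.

Vertices and P = 32x1 + 4x2:
  (0, 35/3) → P = 140/3
  (0, 3) → P = 12
  (8/3, 77/9) → P = 1076/9
  (6, 3) → P = 204

The binding constraints are 5x1 + 3x2 = 39 and x2 = 3.
Solving simultaneously gives x1 = 6, x2 = 3.

x1 = 6, x2 = 3, maximum P = 204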